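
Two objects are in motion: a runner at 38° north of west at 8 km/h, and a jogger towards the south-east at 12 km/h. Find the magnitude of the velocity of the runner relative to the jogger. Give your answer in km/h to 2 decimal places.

Taking east as x and north as y: runner velocity = (-6.304, 4.925) km/h; jogger velocity = (8.485, -8.485) km/h.
Velocity of runner relative to jogger = (-6.304, 4.925) − (8.485, -8.485) = (-14.789, 13.411) km/h.
Magnitude = |(-14.789, 13.411)| = 19.964 km/h.

19.96 km/h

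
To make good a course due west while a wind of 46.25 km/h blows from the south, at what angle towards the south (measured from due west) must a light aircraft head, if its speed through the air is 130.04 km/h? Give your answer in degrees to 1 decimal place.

The wind pushes perpendicular to the desired track; the heading must have a component into the wind equal to 46.25 km/h: 130.04 sin θ = 46.25.
sin θ = 0.3557, so θ = 20.834°.

20.8°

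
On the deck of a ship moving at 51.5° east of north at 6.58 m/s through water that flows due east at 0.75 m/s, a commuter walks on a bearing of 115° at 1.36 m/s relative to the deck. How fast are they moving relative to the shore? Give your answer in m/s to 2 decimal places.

In east/north components (m/s): commuter relative to ship = (1.233, -0.575); ship relative to water = (5.150, 4.096); water relative to ground = (0.750, 0.000).
Sum = (7.132, 3.521) m/s.
Speed = |(7.132, 3.521)| = 7.954 m/s.

7.95 m/s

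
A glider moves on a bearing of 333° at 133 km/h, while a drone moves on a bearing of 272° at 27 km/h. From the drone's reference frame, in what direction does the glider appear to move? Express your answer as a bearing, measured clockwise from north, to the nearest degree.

Taking east as x and north as y: glider velocity = (-60.381, 118.504) km/h; drone velocity = (-26.984, 0.942) km/h.
Velocity of glider relative to drone = (-60.381, 118.504) − (-26.984, 0.942) = (-33.397, 117.562) km/h.
Bearing = atan2(-33.40, 117.56) = 344.14° clockwise from north.

344°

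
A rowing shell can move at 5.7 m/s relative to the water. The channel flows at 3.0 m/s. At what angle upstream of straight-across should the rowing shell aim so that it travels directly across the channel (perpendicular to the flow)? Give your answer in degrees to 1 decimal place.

31.8°

To cancel the current, the upstream component of the rowing shell's velocity must equal the flow: 5.7 sin θ = 3.0.
sin θ = 3.0 / 5.7 = 0.5263.
θ = arcsin(0.5263) = 31.757°.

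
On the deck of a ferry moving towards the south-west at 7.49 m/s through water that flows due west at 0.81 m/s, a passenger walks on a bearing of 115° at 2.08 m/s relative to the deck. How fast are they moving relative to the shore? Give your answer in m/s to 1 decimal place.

7.5 m/s

In east/north components (m/s): passenger relative to ferry = (1.885, -0.879); ferry relative to water = (-5.296, -5.296); water relative to ground = (-0.810, 0.000).
Sum = (-4.221, -6.175) m/s.
Speed = |(-4.221, -6.175)| = 7.480 m/s.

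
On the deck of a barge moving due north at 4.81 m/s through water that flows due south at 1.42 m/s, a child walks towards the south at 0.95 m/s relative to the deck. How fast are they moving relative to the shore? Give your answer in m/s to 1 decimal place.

In east/north components (m/s): child relative to barge = (0.000, -0.950); barge relative to water = (0.000, 4.810); water relative to ground = (0.000, -1.420).
Sum = (0.000, 2.440) m/s.
Speed = |(0.000, 2.440)| = 2.440 m/s.

2.4 m/s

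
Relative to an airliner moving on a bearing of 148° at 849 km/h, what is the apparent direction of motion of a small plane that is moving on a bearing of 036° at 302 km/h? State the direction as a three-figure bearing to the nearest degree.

Taking east as x and north as y: small plane velocity = (177.511, 244.323) km/h; airliner velocity = (449.901, -719.993) km/h.
Velocity of small plane relative to airliner = (177.511, 244.323) − (449.901, -719.993) = (-272.390, 964.316) km/h.
Bearing = atan2(-272.39, 964.32) = 344.23° clockwise from north.

344°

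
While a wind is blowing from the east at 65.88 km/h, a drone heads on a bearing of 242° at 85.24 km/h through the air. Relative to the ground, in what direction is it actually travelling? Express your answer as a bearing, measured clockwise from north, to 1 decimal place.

Taking east as x and north as y: velocity relative to the air = (-75.262, -40.018) km/h; the air relative to ground = (-65.880, 0.000) km/h.
Velocity relative to ground = (-75.262, -40.018) + (-65.880, 0.000) = (-141.142, -40.018) km/h.
Bearing = atan2(-141.14, -40.02) = 254.17° clockwise from north.

254.2°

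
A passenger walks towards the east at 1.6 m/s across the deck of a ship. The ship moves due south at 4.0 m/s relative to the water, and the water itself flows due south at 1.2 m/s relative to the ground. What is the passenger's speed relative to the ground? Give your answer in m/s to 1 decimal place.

5.4 m/s

In east/north components (m/s): passenger relative to ship = (1.600, 0.000); ship relative to water = (0.000, -4.000); water relative to ground = (0.000, -1.200).
Sum = (1.600, -5.200) m/s.
Speed = |(1.600, -5.200)| = 5.441 m/s.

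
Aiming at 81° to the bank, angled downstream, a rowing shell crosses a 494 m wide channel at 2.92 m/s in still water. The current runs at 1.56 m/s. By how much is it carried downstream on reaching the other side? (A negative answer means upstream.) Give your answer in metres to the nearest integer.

345 m

Perpendicular speed = 2.884 m/s; crossing time = 494 / 2.884 = 171.287 s.
Net downstream speed = 2.017 m/s.
Drift = 2.017 × 171.287 = 345.449 m (downstream).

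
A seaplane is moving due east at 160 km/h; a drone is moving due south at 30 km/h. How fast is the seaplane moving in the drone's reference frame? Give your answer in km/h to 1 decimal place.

Taking east as x and north as y: seaplane velocity = (160.000, 0.000) km/h; drone velocity = (0.000, -30.000) km/h.
Velocity of seaplane relative to drone = (160.000, 0.000) − (0.000, -30.000) = (160.000, 30.000) km/h.
Magnitude = |(160.000, 30.000)| = 162.788 km/h.

162.8 km/h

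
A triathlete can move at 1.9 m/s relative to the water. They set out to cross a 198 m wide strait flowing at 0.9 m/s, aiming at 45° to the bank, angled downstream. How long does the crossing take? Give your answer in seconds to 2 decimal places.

147.38 s

The component of the triathlete's velocity perpendicular to the bank is 1.9 × sin 45° = 1.344 m/s.
The flow acts along the bank and has no component across it.
Time = 198 / 1.344 = 147.376 s.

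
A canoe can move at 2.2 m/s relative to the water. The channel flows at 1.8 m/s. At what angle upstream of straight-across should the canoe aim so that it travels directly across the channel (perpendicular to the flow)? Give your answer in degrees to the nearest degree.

55°

To cancel the current, the upstream component of the canoe's velocity must equal the flow: 2.2 sin θ = 1.8.
sin θ = 1.8 / 2.2 = 0.8182.
θ = arcsin(0.8182) = 54.903°.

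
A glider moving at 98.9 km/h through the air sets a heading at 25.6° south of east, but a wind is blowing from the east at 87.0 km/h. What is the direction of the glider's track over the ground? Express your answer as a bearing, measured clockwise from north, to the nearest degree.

Taking east as x and north as y: velocity relative to the air = (89.191, -42.733) km/h; the air relative to ground = (-87.000, 0.000) km/h.
Velocity relative to ground = (89.191, -42.733) + (-87.000, 0.000) = (2.191, -42.733) km/h.
Bearing = atan2(2.19, -42.73) = 177.06° clockwise from north.

177°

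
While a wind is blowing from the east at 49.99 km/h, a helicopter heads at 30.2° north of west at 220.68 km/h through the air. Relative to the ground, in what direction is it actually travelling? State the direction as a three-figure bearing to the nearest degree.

295°

Taking east as x and north as y: velocity relative to the air = (-190.728, 111.006) km/h; the air relative to ground = (-49.990, 0.000) km/h.
Velocity relative to ground = (-190.728, 111.006) + (-49.990, 0.000) = (-240.718, 111.006) km/h.
Bearing = atan2(-240.72, 111.01) = 294.76° clockwise from north.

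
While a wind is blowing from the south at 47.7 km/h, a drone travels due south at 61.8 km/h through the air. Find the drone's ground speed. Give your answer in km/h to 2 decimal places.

Taking east as x and north as y: velocity relative to the air = (0.000, -61.800) km/h; the air relative to ground = (0.000, 47.700) km/h.
Velocity relative to ground = (0.000, -61.800) + (0.000, 47.700) = (0.000, -14.100) km/h.
Speed = |(0.000, -14.100)| = 14.100 km/h.

14.10 km/h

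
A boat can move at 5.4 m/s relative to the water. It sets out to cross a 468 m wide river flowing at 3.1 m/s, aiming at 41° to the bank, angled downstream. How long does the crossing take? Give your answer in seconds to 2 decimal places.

The component of the boat's velocity perpendicular to the bank is 5.4 × sin 41° = 3.543 m/s.
The flow acts along the bank and has no component across it.
Time = 468 / 3.543 = 132.102 s.

132.10 s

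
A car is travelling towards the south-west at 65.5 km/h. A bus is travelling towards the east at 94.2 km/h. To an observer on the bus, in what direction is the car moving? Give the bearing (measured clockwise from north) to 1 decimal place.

251.8°

Taking east as x and north as y: car velocity = (-46.315, -46.315) km/h; bus velocity = (94.200, 0.000) km/h.
Velocity of car relative to bus = (-46.315, -46.315) − (94.200, 0.000) = (-140.515, -46.315) km/h.
Bearing = atan2(-140.52, -46.32) = 251.76° clockwise from north.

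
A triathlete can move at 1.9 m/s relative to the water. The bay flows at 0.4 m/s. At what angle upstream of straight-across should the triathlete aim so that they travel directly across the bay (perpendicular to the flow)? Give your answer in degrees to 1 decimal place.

12.2°

To cancel the current, the upstream component of the triathlete's velocity must equal the flow: 1.9 sin θ = 0.4.
sin θ = 0.4 / 1.9 = 0.2105.
θ = arcsin(0.2105) = 12.153°.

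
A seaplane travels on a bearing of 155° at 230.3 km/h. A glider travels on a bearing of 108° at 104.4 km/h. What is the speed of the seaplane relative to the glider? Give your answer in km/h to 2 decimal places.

Taking east as x and north as y: seaplane velocity = (97.329, -208.723) km/h; glider velocity = (99.290, -32.261) km/h.
Velocity of seaplane relative to glider = (97.329, -208.723) − (99.290, -32.261) = (-1.961, -176.461) km/h.
Magnitude = |(-1.961, -176.461)| = 176.472 km/h.

176.47 km/h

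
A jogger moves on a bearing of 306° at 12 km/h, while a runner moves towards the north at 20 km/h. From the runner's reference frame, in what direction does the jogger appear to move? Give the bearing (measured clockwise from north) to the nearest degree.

Taking east as x and north as y: jogger velocity = (-9.708, 7.053) km/h; runner velocity = (0.000, 20.000) km/h.
Velocity of jogger relative to runner = (-9.708, 7.053) − (0.000, 20.000) = (-9.708, -12.947) km/h.
Bearing = atan2(-9.71, -12.95) = 216.87° clockwise from north.

217°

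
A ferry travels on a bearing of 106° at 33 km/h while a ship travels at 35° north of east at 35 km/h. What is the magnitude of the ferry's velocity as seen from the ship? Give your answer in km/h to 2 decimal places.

Taking east as x and north as y: ferry velocity = (31.722, -9.096) km/h; ship velocity = (28.670, 20.075) km/h.
Velocity of ferry relative to ship = (31.722, -9.096) − (28.670, 20.075) = (3.051, -29.171) km/h.
Magnitude = |(3.051, -29.171)| = 29.330 km/h.

29.33 km/h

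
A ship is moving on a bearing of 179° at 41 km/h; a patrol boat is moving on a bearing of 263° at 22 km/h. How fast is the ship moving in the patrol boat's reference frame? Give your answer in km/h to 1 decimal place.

44.5 km/h

Taking east as x and north as y: ship velocity = (0.716, -40.994) km/h; patrol boat velocity = (-21.836, -2.681) km/h.
Velocity of ship relative to patrol boat = (0.716, -40.994) − (-21.836, -2.681) = (22.552, -38.313) km/h.
Magnitude = |(22.552, -38.313)| = 44.457 km/h.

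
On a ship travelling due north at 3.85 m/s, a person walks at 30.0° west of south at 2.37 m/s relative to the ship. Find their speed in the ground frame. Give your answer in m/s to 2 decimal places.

2.15 m/s

Taking east as x and north as y: ship velocity = (0.000, 3.850) m/s; person velocity relative to ship = (-1.185, -2.052) m/s.
Velocity relative to ground = (0.000, 3.850) + (-1.185, -2.052) = (-1.185, 1.798) m/s.
Speed = |(-1.185, 1.798)| = 2.153 m/s.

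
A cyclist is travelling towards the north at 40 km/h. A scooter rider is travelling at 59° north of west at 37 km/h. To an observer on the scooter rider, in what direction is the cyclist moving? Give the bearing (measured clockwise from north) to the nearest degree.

067°

Taking east as x and north as y: cyclist velocity = (0.000, 40.000) km/h; scooter rider velocity = (-19.056, 31.715) km/h.
Velocity of cyclist relative to scooter rider = (0.000, 40.000) − (-19.056, 31.715) = (19.056, 8.285) km/h.
Bearing = atan2(19.06, 8.28) = 66.50° clockwise from north.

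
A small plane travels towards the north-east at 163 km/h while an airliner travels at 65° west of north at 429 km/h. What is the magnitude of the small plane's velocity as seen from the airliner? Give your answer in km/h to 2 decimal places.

508.37 km/h

Taking east as x and north as y: small plane velocity = (115.258, 115.258) km/h; airliner velocity = (-388.806, 181.303) km/h.
Velocity of small plane relative to airliner = (115.258, 115.258) − (-388.806, 181.303) = (504.064, -66.045) km/h.
Magnitude = |(504.064, -66.045)| = 508.373 km/h.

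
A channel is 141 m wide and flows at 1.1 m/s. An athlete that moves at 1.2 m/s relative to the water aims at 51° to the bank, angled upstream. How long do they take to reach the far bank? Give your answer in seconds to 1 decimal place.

The component of the athlete's velocity perpendicular to the bank is 1.2 × sin 51° = 0.933 m/s.
The current is parallel to the bank, so it does not affect the crossing time.
Time = 141 / 0.933 = 151.194 s.

151.2 s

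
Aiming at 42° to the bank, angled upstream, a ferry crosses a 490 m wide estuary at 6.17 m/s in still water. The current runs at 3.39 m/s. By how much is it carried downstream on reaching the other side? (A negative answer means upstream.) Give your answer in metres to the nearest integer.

Perpendicular speed = 4.129 m/s; crossing time = 490 / 4.129 = 118.686 s.
Net downstream speed = -1.195 m/s.
Drift = -1.195 × 118.686 = -141.854 m (upstream).

-142 m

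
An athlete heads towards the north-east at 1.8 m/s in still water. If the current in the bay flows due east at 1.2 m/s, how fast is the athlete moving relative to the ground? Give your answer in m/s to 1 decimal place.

Taking east as x and north as y: velocity relative to the water = (1.273, 1.273) m/s; the water relative to ground = (1.200, 0.000) m/s.
Velocity relative to ground = (1.273, 1.273) + (1.200, 0.000) = (2.473, 1.273) m/s.
Speed = |(2.473, 1.273)| = 2.781 m/s.

2.8 m/s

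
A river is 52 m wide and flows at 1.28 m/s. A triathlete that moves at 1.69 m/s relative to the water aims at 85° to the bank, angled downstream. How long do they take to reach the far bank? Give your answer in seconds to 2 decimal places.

30.89 s

The component of the triathlete's velocity perpendicular to the bank is 1.69 × sin 85° = 1.684 m/s.
Only the cross-stream component determines the crossing time; the current contributes nothing perpendicular to the bank.
Time = 52 / 1.684 = 30.887 s.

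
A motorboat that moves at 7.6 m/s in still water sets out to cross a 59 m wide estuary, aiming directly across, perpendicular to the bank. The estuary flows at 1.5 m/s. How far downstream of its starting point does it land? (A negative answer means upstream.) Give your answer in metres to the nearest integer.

12 m

Perpendicular speed = 7.600 m/s; crossing time = 59 / 7.600 = 7.763 s.
Net downstream speed = 1.500 m/s.
Drift = 1.500 × 7.763 = 11.645 m (downstream).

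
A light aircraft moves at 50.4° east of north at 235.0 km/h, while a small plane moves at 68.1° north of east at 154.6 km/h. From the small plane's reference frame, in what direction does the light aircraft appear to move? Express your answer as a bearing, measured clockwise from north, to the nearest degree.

087°

Taking east as x and north as y: light aircraft velocity = (181.071, 149.795) km/h; small plane velocity = (57.664, 143.443) km/h.
Velocity of light aircraft relative to small plane = (181.071, 149.795) − (57.664, 143.443) = (123.407, 6.351) km/h.
Bearing = atan2(123.41, 6.35) = 87.05° clockwise from north.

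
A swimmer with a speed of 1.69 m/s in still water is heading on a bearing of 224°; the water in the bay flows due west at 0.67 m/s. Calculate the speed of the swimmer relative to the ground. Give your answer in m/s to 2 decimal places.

Taking east as x and north as y: velocity relative to the water = (-1.174, -1.216) m/s; the water relative to ground = (-0.670, 0.000) m/s.
Velocity relative to ground = (-1.174, -1.216) + (-0.670, 0.000) = (-1.844, -1.216) m/s.
Speed = |(-1.844, -1.216)| = 2.209 m/s.

2.21 m/s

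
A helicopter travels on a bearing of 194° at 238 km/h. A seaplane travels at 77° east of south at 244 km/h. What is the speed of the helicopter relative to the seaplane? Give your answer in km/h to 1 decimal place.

343.8 km/h

Taking east as x and north as y: helicopter velocity = (-57.577, -230.930) km/h; seaplane velocity = (237.746, -54.888) km/h.
Velocity of helicopter relative to seaplane = (-57.577, -230.930) − (237.746, -54.888) = (-295.324, -176.042) km/h.
Magnitude = |(-295.324, -176.042)| = 343.812 km/h.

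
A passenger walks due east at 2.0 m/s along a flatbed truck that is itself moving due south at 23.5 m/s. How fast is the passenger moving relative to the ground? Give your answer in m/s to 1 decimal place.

Taking east as x and north as y: flatbed truck velocity = (0.000, -23.500) m/s; passenger velocity relative to flatbed truck = (2.000, 0.000) m/s.
Velocity relative to ground = (0.000, -23.500) + (2.000, 0.000) = (2.000, -23.500) m/s.
Speed = |(2.000, -23.500)| = 23.585 m/s.

23.6 m/s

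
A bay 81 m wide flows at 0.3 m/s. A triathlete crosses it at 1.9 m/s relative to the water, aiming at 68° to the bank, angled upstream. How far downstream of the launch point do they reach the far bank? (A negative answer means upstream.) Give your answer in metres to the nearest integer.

-19 m

Perpendicular speed = 1.762 m/s; crossing time = 81 / 1.762 = 45.980 s.
Net downstream speed = -0.412 m/s.
Drift = -0.412 × 45.980 = -18.932 m (upstream).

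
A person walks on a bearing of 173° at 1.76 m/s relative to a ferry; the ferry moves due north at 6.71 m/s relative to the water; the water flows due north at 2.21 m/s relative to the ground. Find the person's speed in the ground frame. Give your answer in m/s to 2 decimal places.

In east/north components (m/s): person relative to ferry = (0.214, -1.747); ferry relative to water = (0.000, 6.710); water relative to ground = (0.000, 2.210).
Sum = (0.214, 7.173) m/s.
Speed = |(0.214, 7.173)| = 7.176 m/s.

7.18 m/s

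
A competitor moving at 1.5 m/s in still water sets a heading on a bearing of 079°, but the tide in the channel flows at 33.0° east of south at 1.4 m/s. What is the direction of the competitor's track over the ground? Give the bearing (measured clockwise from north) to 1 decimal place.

Taking east as x and north as y: velocity relative to the water = (1.472, 0.286) m/s; the water relative to ground = (0.762, -1.174) m/s.
Velocity relative to ground = (1.472, 0.286) + (0.762, -1.174) = (2.235, -0.888) m/s.
Bearing = atan2(2.23, -0.89) = 111.67° clockwise from north.

111.7°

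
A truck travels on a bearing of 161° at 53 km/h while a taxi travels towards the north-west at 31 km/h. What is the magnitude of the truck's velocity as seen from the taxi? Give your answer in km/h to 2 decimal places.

Taking east as x and north as y: truck velocity = (17.255, -50.112) km/h; taxi velocity = (-21.920, 21.920) km/h.
Velocity of truck relative to taxi = (17.255, -50.112) − (-21.920, 21.920) = (39.175, -72.033) km/h.
Magnitude = |(39.175, -72.033)| = 81.997 km/h.

82.00 km/h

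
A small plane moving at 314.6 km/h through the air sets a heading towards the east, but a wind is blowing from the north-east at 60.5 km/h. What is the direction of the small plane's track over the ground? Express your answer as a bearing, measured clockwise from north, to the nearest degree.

Taking east as x and north as y: velocity relative to the air = (314.600, 0.000) km/h; the air relative to ground = (-42.780, -42.780) km/h.
Velocity relative to ground = (314.600, 0.000) + (-42.780, -42.780) = (271.820, -42.780) km/h.
Bearing = atan2(271.82, -42.78) = 98.94° clockwise from north.

099°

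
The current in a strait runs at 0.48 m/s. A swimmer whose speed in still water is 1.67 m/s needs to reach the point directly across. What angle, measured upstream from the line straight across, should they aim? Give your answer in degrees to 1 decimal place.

16.7°

To cancel the current, the upstream component of the swimmer's velocity must equal the flow: 1.67 sin θ = 0.48.
sin θ = 0.48 / 1.67 = 0.2874.
θ = arcsin(0.2874) = 16.704°.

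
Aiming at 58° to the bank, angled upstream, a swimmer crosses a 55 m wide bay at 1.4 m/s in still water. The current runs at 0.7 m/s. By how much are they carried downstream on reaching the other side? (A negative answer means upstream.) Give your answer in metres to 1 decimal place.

Perpendicular speed = 1.187 m/s; crossing time = 55 / 1.187 = 46.325 s.
Net downstream speed = -0.042 m/s.
Drift = -0.042 × 46.325 = -1.940 m (upstream).

-1.9 m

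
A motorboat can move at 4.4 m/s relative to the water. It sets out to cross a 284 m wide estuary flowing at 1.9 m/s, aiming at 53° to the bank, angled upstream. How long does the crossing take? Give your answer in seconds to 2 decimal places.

The component of the motorboat's velocity perpendicular to the bank is 4.4 × sin 53° = 3.514 m/s.
Only the cross-stream component determines the crossing time; the current contributes nothing perpendicular to the bank.
Time = 284 / 3.514 = 80.820 s.

80.82 s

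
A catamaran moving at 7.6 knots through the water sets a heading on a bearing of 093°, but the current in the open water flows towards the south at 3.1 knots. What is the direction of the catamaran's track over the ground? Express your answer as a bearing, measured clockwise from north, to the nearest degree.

115°

Taking east as x and north as y: velocity relative to the water = (7.590, -0.398) knots; the water relative to ground = (0.000, -3.100) knots.
Velocity relative to ground = (7.590, -0.398) + (0.000, -3.100) = (7.590, -3.498) knots.
Bearing = atan2(7.59, -3.50) = 114.74° clockwise from north.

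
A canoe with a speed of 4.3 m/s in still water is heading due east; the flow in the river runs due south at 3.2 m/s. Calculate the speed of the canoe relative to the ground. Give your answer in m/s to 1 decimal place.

Taking east as x and north as y: velocity relative to the water = (4.300, 0.000) m/s; the water relative to ground = (0.000, -3.200) m/s.
Velocity relative to ground = (4.300, 0.000) + (0.000, -3.200) = (4.300, -3.200) m/s.
Speed = |(4.300, -3.200)| = 5.360 m/s.

5.4 m/s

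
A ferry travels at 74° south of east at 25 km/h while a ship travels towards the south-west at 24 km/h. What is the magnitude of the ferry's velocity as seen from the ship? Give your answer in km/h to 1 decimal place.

Taking east as x and north as y: ferry velocity = (6.891, -24.032) km/h; ship velocity = (-16.971, -16.971) km/h.
Velocity of ferry relative to ship = (6.891, -24.032) − (-16.971, -16.971) = (23.861, -7.061) km/h.
Magnitude = |(23.861, -7.061)| = 24.884 km/h.

24.9 km/h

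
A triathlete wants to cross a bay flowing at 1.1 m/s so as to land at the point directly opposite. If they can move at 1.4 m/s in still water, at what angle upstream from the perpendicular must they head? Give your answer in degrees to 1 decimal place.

51.8°

To cancel the current, the upstream component of the triathlete's velocity must equal the flow: 1.4 sin θ = 1.1.
sin θ = 1.1 / 1.4 = 0.7857.
θ = arcsin(0.7857) = 51.787°.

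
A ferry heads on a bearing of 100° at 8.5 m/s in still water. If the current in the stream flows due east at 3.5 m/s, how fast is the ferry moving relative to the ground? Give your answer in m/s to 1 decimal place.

Taking east as x and north as y: velocity relative to the water = (8.371, -1.476) m/s; the water relative to ground = (3.500, 0.000) m/s.
Velocity relative to ground = (8.371, -1.476) + (3.500, 0.000) = (11.871, -1.476) m/s.
Speed = |(11.871, -1.476)| = 11.962 m/s.

12.0 m/s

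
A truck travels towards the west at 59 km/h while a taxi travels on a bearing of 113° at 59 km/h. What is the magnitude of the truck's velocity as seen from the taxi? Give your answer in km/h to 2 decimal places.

115.63 km/h

Taking east as x and north as y: truck velocity = (-59.000, 0.000) km/h; taxi velocity = (54.310, -23.053) km/h.
Velocity of truck relative to taxi = (-59.000, 0.000) − (54.310, -23.053) = (-113.310, 23.053) km/h.
Magnitude = |(-113.310, 23.053)| = 115.631 km/h.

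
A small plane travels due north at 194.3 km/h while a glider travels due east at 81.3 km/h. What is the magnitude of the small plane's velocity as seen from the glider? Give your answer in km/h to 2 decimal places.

Taking east as x and north as y: small plane velocity = (0.000, 194.300) km/h; glider velocity = (81.300, 0.000) km/h.
Velocity of small plane relative to glider = (0.000, 194.300) − (81.300, 0.000) = (-81.300, 194.300) km/h.
Magnitude = |(-81.300, 194.300)| = 210.623 km/h.

210.62 km/h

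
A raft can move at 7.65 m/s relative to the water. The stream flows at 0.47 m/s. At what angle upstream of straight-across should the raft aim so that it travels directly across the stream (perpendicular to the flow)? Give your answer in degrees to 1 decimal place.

3.5°

To cancel the current, the upstream component of the raft's velocity must equal the flow: 7.65 sin θ = 0.47.
sin θ = 0.47 / 7.65 = 0.0614.
θ = arcsin(0.0614) = 3.522°.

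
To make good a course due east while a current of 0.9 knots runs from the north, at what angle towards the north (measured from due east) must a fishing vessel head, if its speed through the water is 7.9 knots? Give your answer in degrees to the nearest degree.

The current pushes perpendicular to the desired track; the heading must have a component into the current equal to 0.9 knots: 7.9 sin θ = 0.9.
sin θ = 0.1139, so θ = 6.542°.

7°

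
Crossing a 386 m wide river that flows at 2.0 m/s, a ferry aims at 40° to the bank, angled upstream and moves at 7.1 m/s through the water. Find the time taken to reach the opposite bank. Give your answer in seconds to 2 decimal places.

84.58 s

The component of the ferry's velocity perpendicular to the bank is 7.1 × sin 40° = 4.564 m/s.
The current is parallel to the bank, so it does not affect the crossing time.
Time = 386 / 4.564 = 84.579 s.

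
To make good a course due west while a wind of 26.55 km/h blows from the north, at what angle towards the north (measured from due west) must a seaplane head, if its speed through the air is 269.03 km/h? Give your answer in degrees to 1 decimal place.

The wind pushes perpendicular to the desired track; the heading must have a component into the wind equal to 26.55 km/h: 269.03 sin θ = 26.55.
sin θ = 0.0987, so θ = 5.664°.

5.7°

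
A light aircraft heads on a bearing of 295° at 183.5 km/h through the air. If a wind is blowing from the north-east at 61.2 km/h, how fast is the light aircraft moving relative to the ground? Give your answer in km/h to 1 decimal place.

Taking east as x and north as y: velocity relative to the air = (-166.307, 77.550) km/h; the air relative to ground = (-43.275, -43.275) km/h.
Velocity relative to ground = (-166.307, 77.550) + (-43.275, -43.275) = (-209.582, 34.276) km/h.
Speed = |(-209.582, 34.276)| = 212.367 km/h.

212.4 km/h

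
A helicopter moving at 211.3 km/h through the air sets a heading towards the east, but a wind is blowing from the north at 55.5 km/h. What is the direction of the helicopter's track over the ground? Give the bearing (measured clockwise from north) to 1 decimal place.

Taking east as x and north as y: velocity relative to the air = (211.300, 0.000) km/h; the air relative to ground = (0.000, -55.500) km/h.
Velocity relative to ground = (211.300, 0.000) + (0.000, -55.500) = (211.300, -55.500) km/h.
Bearing = atan2(211.30, -55.50) = 104.72° clockwise from north.

104.7°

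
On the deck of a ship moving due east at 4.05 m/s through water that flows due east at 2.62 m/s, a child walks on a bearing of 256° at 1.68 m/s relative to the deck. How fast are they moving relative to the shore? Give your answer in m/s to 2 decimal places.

In east/north components (m/s): child relative to ship = (-1.630, -0.406); ship relative to water = (4.050, 0.000); water relative to ground = (2.620, 0.000).
Sum = (5.040, -0.406) m/s.
Speed = |(5.040, -0.406)| = 5.056 m/s.

5.06 m/s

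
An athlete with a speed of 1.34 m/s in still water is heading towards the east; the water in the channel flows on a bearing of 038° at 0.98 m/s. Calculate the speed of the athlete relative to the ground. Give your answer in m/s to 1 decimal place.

Taking east as x and north as y: velocity relative to the water = (1.340, 0.000) m/s; the water relative to ground = (0.603, 0.772) m/s.
Velocity relative to ground = (1.340, 0.000) + (0.603, 0.772) = (1.943, 0.772) m/s.
Speed = |(1.943, 0.772)| = 2.091 m/s.

2.1 m/s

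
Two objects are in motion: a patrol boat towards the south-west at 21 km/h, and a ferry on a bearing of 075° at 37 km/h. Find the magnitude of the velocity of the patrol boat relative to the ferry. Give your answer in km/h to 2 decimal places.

Taking east as x and north as y: patrol boat velocity = (-14.849, -14.849) km/h; ferry velocity = (35.739, 9.576) km/h.
Velocity of patrol boat relative to ferry = (-14.849, -14.849) − (35.739, 9.576) = (-50.588, -24.426) km/h.
Magnitude = |(-50.588, -24.426)| = 56.177 km/h.

56.18 km/h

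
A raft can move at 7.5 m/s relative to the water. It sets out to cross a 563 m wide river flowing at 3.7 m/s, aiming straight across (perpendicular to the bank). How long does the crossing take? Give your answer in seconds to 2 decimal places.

The component of the raft's velocity perpendicular to the bank is 7.5 m/s.
Only the cross-stream component determines the crossing time; the current contributes nothing perpendicular to the bank.
Time = 563 / 7.500 = 75.067 s.

75.07 s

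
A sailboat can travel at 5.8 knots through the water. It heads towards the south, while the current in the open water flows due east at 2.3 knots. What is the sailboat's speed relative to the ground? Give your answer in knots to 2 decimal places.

Taking east as x and north as y: velocity relative to the water = (0.000, -5.800) knots; the water relative to ground = (2.300, 0.000) knots.
Velocity relative to ground = (0.000, -5.800) + (2.300, 0.000) = (2.300, -5.800) knots.
Speed = |(2.300, -5.800)| = 6.239 knots.

6.24 knots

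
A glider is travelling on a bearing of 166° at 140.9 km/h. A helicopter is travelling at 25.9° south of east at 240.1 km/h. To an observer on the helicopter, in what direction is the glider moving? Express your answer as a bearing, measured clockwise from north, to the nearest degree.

260°

Taking east as x and north as y: glider velocity = (34.087, -136.715) km/h; helicopter velocity = (215.984, -104.876) km/h.
Velocity of glider relative to helicopter = (34.087, -136.715) − (215.984, -104.876) = (-181.897, -31.839) km/h.
Bearing = atan2(-181.90, -31.84) = 260.07° clockwise from north.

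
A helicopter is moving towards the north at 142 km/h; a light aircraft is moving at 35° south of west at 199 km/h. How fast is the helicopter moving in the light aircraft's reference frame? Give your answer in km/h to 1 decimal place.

Taking east as x and north as y: helicopter velocity = (0.000, 142.000) km/h; light aircraft velocity = (-163.011, -114.142) km/h.
Velocity of helicopter relative to light aircraft = (0.000, 142.000) − (-163.011, -114.142) = (163.011, 256.142) km/h.
Magnitude = |(163.011, 256.142)| = 303.614 km/h.

303.6 km/h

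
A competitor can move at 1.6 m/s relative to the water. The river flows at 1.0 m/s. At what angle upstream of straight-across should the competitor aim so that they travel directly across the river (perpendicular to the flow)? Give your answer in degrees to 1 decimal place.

To cancel the current, the upstream component of the competitor's velocity must equal the flow: 1.6 sin θ = 1.0.
sin θ = 1.0 / 1.6 = 0.6250.
θ = arcsin(0.6250) = 38.682°.

38.7°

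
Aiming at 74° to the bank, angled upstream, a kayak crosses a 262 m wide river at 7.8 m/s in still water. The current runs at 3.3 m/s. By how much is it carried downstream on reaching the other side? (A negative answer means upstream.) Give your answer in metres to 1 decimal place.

40.2 m

Perpendicular speed = 7.498 m/s; crossing time = 262 / 7.498 = 34.943 s.
Net downstream speed = 1.150 m/s.
Drift = 1.150 × 34.943 = 40.186 m (downstream).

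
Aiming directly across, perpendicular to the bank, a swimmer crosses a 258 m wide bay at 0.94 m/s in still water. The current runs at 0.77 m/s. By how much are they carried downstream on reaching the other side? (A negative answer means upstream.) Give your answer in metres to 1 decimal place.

Perpendicular speed = 0.940 m/s; crossing time = 258 / 0.940 = 274.468 s.
Net downstream speed = 0.770 m/s.
Drift = 0.770 × 274.468 = 211.340 m (downstream).

211.3 m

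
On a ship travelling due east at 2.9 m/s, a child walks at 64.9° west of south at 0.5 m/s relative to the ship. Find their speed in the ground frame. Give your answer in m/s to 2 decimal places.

Taking east as x and north as y: ship velocity = (2.900, 0.000) m/s; child velocity relative to ship = (-0.453, -0.212) m/s.
Velocity relative to ground = (2.900, 0.000) + (-0.453, -0.212) = (2.447, -0.212) m/s.
Speed = |(2.447, -0.212)| = 2.456 m/s.

2.46 m/s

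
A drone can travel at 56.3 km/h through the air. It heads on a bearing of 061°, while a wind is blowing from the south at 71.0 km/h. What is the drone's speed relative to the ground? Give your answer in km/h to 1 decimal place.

Taking east as x and north as y: velocity relative to the air = (49.241, 27.295) km/h; the air relative to ground = (0.000, 71.000) km/h.
Velocity relative to ground = (49.241, 27.295) + (0.000, 71.000) = (49.241, 98.295) km/h.
Speed = |(49.241, 98.295)| = 109.939 km/h.

109.9 km/h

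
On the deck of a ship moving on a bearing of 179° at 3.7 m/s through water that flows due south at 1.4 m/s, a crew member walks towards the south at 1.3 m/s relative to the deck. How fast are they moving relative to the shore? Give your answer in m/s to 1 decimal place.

In east/north components (m/s): crew member relative to ship = (0.000, -1.300); ship relative to water = (0.065, -3.699); water relative to ground = (0.000, -1.400).
Sum = (0.065, -6.399) m/s.
Speed = |(0.065, -6.399)| = 6.400 m/s.

6.4 m/s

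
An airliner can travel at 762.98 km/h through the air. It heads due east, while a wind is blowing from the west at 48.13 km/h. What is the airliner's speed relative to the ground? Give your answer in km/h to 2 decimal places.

Taking east as x and north as y: velocity relative to the air = (762.980, 0.000) km/h; the air relative to ground = (48.130, 0.000) km/h.
Velocity relative to ground = (762.980, 0.000) + (48.130, 0.000) = (811.110, 0.000) km/h.
Speed = |(811.110, 0.000)| = 811.110 km/h.

811.11 km/h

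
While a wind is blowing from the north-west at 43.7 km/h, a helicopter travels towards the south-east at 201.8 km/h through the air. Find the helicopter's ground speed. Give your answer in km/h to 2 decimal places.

245.50 km/h

Taking east as x and north as y: velocity relative to the air = (142.694, -142.694) km/h; the air relative to ground = (30.901, -30.901) km/h.
Velocity relative to ground = (142.694, -142.694) + (30.901, -30.901) = (173.595, -173.595) km/h.
Speed = |(173.595, -173.595)| = 245.500 km/h.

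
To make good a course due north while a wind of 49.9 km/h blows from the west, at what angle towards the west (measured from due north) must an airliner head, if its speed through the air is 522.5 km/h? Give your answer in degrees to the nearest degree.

5°

The wind pushes perpendicular to the desired track; the heading must have a component into the wind equal to 49.9 km/h: 522.5 sin θ = 49.9.
sin θ = 0.0955, so θ = 5.480°.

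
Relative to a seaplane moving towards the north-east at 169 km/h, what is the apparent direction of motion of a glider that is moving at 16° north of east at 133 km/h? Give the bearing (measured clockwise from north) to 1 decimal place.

174.2°

Taking east as x and north as y: glider velocity = (127.848, 36.660) km/h; seaplane velocity = (119.501, 119.501) km/h.
Velocity of glider relative to seaplane = (127.848, 36.660) − (119.501, 119.501) = (8.347, -82.841) km/h.
Bearing = atan2(8.35, -82.84) = 174.25° clockwise from north.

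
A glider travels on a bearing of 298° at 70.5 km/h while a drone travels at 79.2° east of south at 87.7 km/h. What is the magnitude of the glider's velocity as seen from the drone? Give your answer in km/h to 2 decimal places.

156.44 km/h

Taking east as x and north as y: glider velocity = (-62.248, 33.098) km/h; drone velocity = (86.147, -16.433) km/h.
Velocity of glider relative to drone = (-62.248, 33.098) − (86.147, -16.433) = (-148.394, 49.531) km/h.
Magnitude = |(-148.394, 49.531)| = 156.442 km/h.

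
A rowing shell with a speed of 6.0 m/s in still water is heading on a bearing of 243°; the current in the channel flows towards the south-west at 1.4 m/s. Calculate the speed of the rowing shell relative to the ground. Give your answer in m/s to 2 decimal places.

7.34 m/s

Taking east as x and north as y: velocity relative to the water = (-5.346, -2.724) m/s; the water relative to ground = (-0.990, -0.990) m/s.
Velocity relative to ground = (-5.346, -2.724) + (-0.990, -0.990) = (-6.336, -3.714) m/s.
Speed = |(-6.336, -3.714)| = 7.344 m/s.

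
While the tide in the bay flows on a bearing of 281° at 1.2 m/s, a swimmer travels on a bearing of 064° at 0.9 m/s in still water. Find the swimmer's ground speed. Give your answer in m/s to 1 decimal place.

0.7 m/s

Taking east as x and north as y: velocity relative to the water = (0.809, 0.395) m/s; the water relative to ground = (-1.178, 0.229) m/s.
Velocity relative to ground = (0.809, 0.395) + (-1.178, 0.229) = (-0.369, 0.624) m/s.
Speed = |(-0.369, 0.624)| = 0.725 m/s.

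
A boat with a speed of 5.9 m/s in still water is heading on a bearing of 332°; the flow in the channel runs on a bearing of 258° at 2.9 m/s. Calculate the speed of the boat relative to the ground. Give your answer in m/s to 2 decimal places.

Taking east as x and north as y: velocity relative to the water = (-2.770, 5.209) m/s; the water relative to ground = (-2.837, -0.603) m/s.
Velocity relative to ground = (-2.770, 5.209) + (-2.837, -0.603) = (-5.607, 4.606) m/s.
Speed = |(-5.607, 4.606)| = 7.256 m/s.

7.26 m/s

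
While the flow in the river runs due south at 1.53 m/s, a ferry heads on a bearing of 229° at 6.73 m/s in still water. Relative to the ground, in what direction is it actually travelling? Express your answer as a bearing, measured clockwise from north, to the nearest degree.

Taking east as x and north as y: velocity relative to the water = (-5.079, -4.415) m/s; the water relative to ground = (0.000, -1.530) m/s.
Velocity relative to ground = (-5.079, -4.415) + (0.000, -1.530) = (-5.079, -5.945) m/s.
Bearing = atan2(-5.08, -5.95) = 220.51° clockwise from north.

221°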